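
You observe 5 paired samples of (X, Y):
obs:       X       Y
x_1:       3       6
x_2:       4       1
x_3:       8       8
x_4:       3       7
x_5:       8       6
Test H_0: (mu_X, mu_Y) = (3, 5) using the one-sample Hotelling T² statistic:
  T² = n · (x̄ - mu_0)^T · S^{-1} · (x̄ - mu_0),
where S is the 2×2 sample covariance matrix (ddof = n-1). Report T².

Step 1 — sample mean vector:
  mean(X) = (3 + 4 + 8 + 3 + 8) / 5 = 26/5 = 5.2
  mean(Y) = (6 + 1 + 8 + 7 + 6) / 5 = 28/5 = 5.6
  x̄ = (5.2, 5.6),  deviation x̄ - mu_0 = (5.2, 5.6) - (3, 5) = (2.2, 0.6).

Step 2 — sample covariance matrix, S[i,j] = (1/(n-1)) · Σ_k (x_{k,i} - mean_i) · (x_{k,j} - mean_j), divisor n-1 = 4:
  S[X,X] = ((-2.2)·(-2.2) + (-1.2)·(-1.2) + (2.8)·(2.8) + (-2.2)·(-2.2) + (2.8)·(2.8)) / 4 = 26.8/4 = 6.7
  S[X,Y] = ((-2.2)·(0.4) + (-1.2)·(-4.6) + (2.8)·(2.4) + (-2.2)·(1.4) + (2.8)·(0.4)) / 4 = 9.4/4 = 2.35
  S[Y,Y] = ((0.4)·(0.4) + (-4.6)·(-4.6) + (2.4)·(2.4) + (1.4)·(1.4) + (0.4)·(0.4)) / 4 = 29.2/4 = 7.3
  S = [[6.7, 2.35],
 [2.35, 7.3]].

Step 3 — invert S. det(S) = 6.7·7.3 - (2.35)² = 43.3875.
  S^{-1} = (1/det) · [[d, -b], [-b, a]] = [[0.1683, -0.0542],
 [-0.0542, 0.1544]].

Step 4 — quadratic form (x̄ - mu_0)^T · S^{-1} · (x̄ - mu_0):
  S^{-1} · (x̄ - mu_0) = (0.3377, -0.0265),
  (x̄ - mu_0)^T · [...] = (2.2)·(0.3377) + (0.6)·(-0.0265) = 0.7269.

Step 5 — scale by n: T² = 5 · 0.7269 = 3.6347.

T² ≈ 3.6347


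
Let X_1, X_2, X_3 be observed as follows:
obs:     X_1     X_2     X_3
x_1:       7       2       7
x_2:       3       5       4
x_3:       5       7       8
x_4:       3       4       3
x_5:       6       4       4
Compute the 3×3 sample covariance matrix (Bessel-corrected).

Step 1 — column means:
  mean(X_1) = (7 + 3 + 5 + 3 + 6) / 5 = 24/5 = 4.8
  mean(X_2) = (2 + 5 + 7 + 4 + 4) / 5 = 22/5 = 4.4
  mean(X_3) = (7 + 4 + 8 + 3 + 4) / 5 = 26/5 = 5.2

Step 2 — sample covariance S[i,j] = (1/(n-1)) · Σ_k (x_{k,i} - mean_i) · (x_{k,j} - mean_j), with n-1 = 4.
  S[X_1,X_1] = ((2.2)·(2.2) + (-1.8)·(-1.8) + (0.2)·(0.2) + (-1.8)·(-1.8) + (1.2)·(1.2)) / 4 = 12.8/4 = 3.2
  S[X_1,X_2] = ((2.2)·(-2.4) + (-1.8)·(0.6) + (0.2)·(2.6) + (-1.8)·(-0.4) + (1.2)·(-0.4)) / 4 = -5.6/4 = -1.4
  S[X_1,X_3] = ((2.2)·(1.8) + (-1.8)·(-1.2) + (0.2)·(2.8) + (-1.8)·(-2.2) + (1.2)·(-1.2)) / 4 = 9.2/4 = 2.3
  S[X_2,X_2] = ((-2.4)·(-2.4) + (0.6)·(0.6) + (2.6)·(2.6) + (-0.4)·(-0.4) + (-0.4)·(-0.4)) / 4 = 13.2/4 = 3.3
  S[X_2,X_3] = ((-2.4)·(1.8) + (0.6)·(-1.2) + (2.6)·(2.8) + (-0.4)·(-2.2) + (-0.4)·(-1.2)) / 4 = 3.6/4 = 0.9
  S[X_3,X_3] = ((1.8)·(1.8) + (-1.2)·(-1.2) + (2.8)·(2.8) + (-2.2)·(-2.2) + (-1.2)·(-1.2)) / 4 = 18.8/4 = 4.7

S is symmetric (S[j,i] = S[i,j]). Assembling:

S = [[3.2, -1.4, 2.3],
 [-1.4, 3.3, 0.9],
 [2.3, 0.9, 4.7]]


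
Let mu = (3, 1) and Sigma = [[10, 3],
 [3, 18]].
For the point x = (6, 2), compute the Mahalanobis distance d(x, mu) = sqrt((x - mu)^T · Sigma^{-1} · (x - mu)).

Step 1 — centre the observation: (x - mu) = (3, 1).

Step 2 — invert Sigma. det(Sigma) = 10·18 - (3)² = 171.
  Sigma^{-1} = (1/det) · [[d, -b], [-b, a]] = [[0.1053, -0.0175],
 [-0.0175, 0.0585]].

Step 3 — form the quadratic (x - mu)^T · Sigma^{-1} · (x - mu):
  Sigma^{-1} · (x - mu) = (0.2982, 0.0058).
  (x - mu)^T · [Sigma^{-1} · (x - mu)] = (3)·(0.2982) + (1)·(0.0058) = 0.9006.

Step 4 — take square root: d = √(0.9006) ≈ 0.949.

d(x, mu) = √(0.9006) ≈ 0.949


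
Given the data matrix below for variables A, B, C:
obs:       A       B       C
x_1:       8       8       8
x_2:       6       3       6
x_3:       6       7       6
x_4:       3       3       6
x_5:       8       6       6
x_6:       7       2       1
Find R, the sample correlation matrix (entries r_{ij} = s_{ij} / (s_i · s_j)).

Step 1 — column means:
  mean(A) = (8 + 6 + 6 + 3 + 8 + 7) / 6 = 38/6 = 6.3333
  mean(B) = (8 + 3 + 7 + 3 + 6 + 2) / 6 = 29/6 = 4.8333
  mean(C) = (8 + 6 + 6 + 6 + 6 + 1) / 6 = 33/6 = 5.5

Step 2 — sample variances and covariances s[i,j] = (1/(n-1)) · Σ_k (x_{k,i} - mean_i) · (x_{k,j} - mean_j), with n-1 = 5:
  s[A,A] = ((1.6667)·(1.6667) + (-0.3333)·(-0.3333) + (-0.3333)·(-0.3333) + (-3.3333)·(-3.3333) + (1.6667)·(1.6667) + (0.6667)·(0.6667)) / 5 = 17.3333/5 = 3.4667
  s[A,B] = ((1.6667)·(3.1667) + (-0.3333)·(-1.8333) + (-0.3333)·(2.1667) + (-3.3333)·(-1.8333) + (1.6667)·(1.1667) + (0.6667)·(-2.8333)) / 5 = 11.3333/5 = 2.2667
  s[A,C] = ((1.6667)·(2.5) + (-0.3333)·(0.5) + (-0.3333)·(0.5) + (-3.3333)·(0.5) + (1.6667)·(0.5) + (0.6667)·(-4.5)) / 5 = 0/5 = 0
  s[B,B] = ((3.1667)·(3.1667) + (-1.8333)·(-1.8333) + (2.1667)·(2.1667) + (-1.8333)·(-1.8333) + (1.1667)·(1.1667) + (-2.8333)·(-2.8333)) / 5 = 30.8333/5 = 6.1667
  s[B,C] = ((3.1667)·(2.5) + (-1.8333)·(0.5) + (2.1667)·(0.5) + (-1.8333)·(0.5) + (1.1667)·(0.5) + (-2.8333)·(-4.5)) / 5 = 20.5/5 = 4.1
  s[C,C] = ((2.5)·(2.5) + (0.5)·(0.5) + (0.5)·(0.5) + (0.5)·(0.5) + (0.5)·(0.5) + (-4.5)·(-4.5)) / 5 = 27.5/5 = 5.5
  Sample standard deviations s_i = √(s[i,i]):
  s(A) = √(3.4667) = 1.8619
  s(B) = √(6.1667) = 2.4833
  s(C) = √(5.5) = 2.3452

Step 3 — r_{ij} = s_{ij} / (s_i · s_j):
  r[A,A] = 1 (diagonal).
  r[A,B] = 2.2667 / (1.8619 · 2.4833) = 2.2667 / 4.6236 = 0.4902
  r[A,C] = 0 / (1.8619 · 2.3452) = 0 / 4.3665 = 0
  r[B,B] = 1 (diagonal).
  r[B,C] = 4.1 / (2.4833 · 2.3452) = 4.1 / 5.8238 = 0.704
  r[C,C] = 1 (diagonal).

R is symmetric with unit diagonal. Assembling:

R = [[1, 0.4902, 0],
 [0.4902, 1, 0.704],
 [0, 0.704, 1]]


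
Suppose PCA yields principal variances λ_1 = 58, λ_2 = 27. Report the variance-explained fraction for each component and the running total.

Step 1 — total variance = trace(Sigma) = Σ λ_i = 58 + 27 = 85.

Step 2 — fraction explained by component i = λ_i / Σ λ:
  PC1: 58/85 = 0.6824
  PC2: 27/85 = 0.3176

Step 3 — cumulative fraction after k components = (λ_1 + ... + λ_k) / Σ λ:
  k = 1: 58/85 = 0.6824
  k = 2: (58 + 27)/85 = 85/85 = 1

Summary (fraction, with percent):

explained: PC1 0.6824 (68.24%), PC2 0.3176 (31.76%);  cumulative: 0.6824, 1


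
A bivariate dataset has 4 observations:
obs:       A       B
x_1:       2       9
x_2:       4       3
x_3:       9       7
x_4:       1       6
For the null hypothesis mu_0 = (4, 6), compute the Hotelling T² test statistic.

Step 1 — sample mean vector:
  mean(A) = (2 + 4 + 9 + 1) / 4 = 16/4 = 4
  mean(B) = (9 + 3 + 7 + 6) / 4 = 25/4 = 6.25
  x̄ = (4, 6.25),  deviation x̄ - mu_0 = (4, 6.25) - (4, 6) = (0, 0.25).

Step 2 — sample covariance matrix, S[i,j] = (1/(n-1)) · Σ_k (x_{k,i} - mean_i) · (x_{k,j} - mean_j), divisor n-1 = 3:
  S[A,A] = ((-2)·(-2) + (0)·(0) + (5)·(5) + (-3)·(-3)) / 3 = 38/3 = 12.6667
  S[A,B] = ((-2)·(2.75) + (0)·(-3.25) + (5)·(0.75) + (-3)·(-0.25)) / 3 = -1/3 = -0.3333
  S[B,B] = ((2.75)·(2.75) + (-3.25)·(-3.25) + (0.75)·(0.75) + (-0.25)·(-0.25)) / 3 = 18.75/3 = 6.25
  S = [[12.6667, -0.3333],
 [-0.3333, 6.25]].

Step 3 — invert S. det(S) = 12.6667·6.25 - (-0.3333)² = 79.0556.
  S^{-1} = (1/det) · [[d, -b], [-b, a]] = [[0.0791, 0.0042],
 [0.0042, 0.1602]].

Step 4 — quadratic form (x̄ - mu_0)^T · S^{-1} · (x̄ - mu_0):
  S^{-1} · (x̄ - mu_0) = (0.0011, 0.0401),
  (x̄ - mu_0)^T · [...] = (0)·(0.0011) + (0.25)·(0.0401) = 0.01.

Step 5 — scale by n: T² = 4 · 0.01 = 0.0401.

T² ≈ 0.0401


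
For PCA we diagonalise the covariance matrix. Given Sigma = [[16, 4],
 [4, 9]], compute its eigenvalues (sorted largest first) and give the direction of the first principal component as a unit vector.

Step 1 — characteristic polynomial of 2×2 Sigma:
  det(Sigma - λI) = λ² - trace · λ + det = 0.
  trace = 16 + 9 = 25, det = 16·9 - (4)² = 128.
Step 2 — discriminant:
  Δ = trace² - 4·det = 625 - 512 = 113.
Step 3 — eigenvalues:
  λ = (trace ± √Δ)/2 = (25 ± 10.6301)/2,
  λ_1 = 17.8151,  λ_2 = 7.1849.

Step 4 — unit eigenvector for λ_1: solve (Sigma - λ_1 I)v = 0. First row:
  (16 - 17.8151)·v_x + (4)·v_y = 0, i.e. (-1.8151)·v_x + (4)·v_y = 0,
  so v ∝ (b, λ_1 - a) = (4, 1.8151) = u.
  ||u|| = √((4)² + (1.8151)²) = √(19.2945) ≈ 4.3925,
  v_1 = u/||u|| ≈ (0.9106, 0.4132) (||v_1|| = 1).

λ_1 = 17.8151,  λ_2 = 7.1849;  v_1 ≈ (0.9106, 0.4132)


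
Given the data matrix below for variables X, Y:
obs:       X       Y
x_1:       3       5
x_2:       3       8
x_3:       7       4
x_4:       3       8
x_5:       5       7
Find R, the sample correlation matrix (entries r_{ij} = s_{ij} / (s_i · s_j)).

Step 1 — column means:
  mean(X) = (3 + 3 + 7 + 3 + 5) / 5 = 21/5 = 4.2
  mean(Y) = (5 + 8 + 4 + 8 + 7) / 5 = 32/5 = 6.4

Step 2 — sample variances and covariances s[i,j] = (1/(n-1)) · Σ_k (x_{k,i} - mean_i) · (x_{k,j} - mean_j), with n-1 = 4:
  s[X,X] = ((-1.2)·(-1.2) + (-1.2)·(-1.2) + (2.8)·(2.8) + (-1.2)·(-1.2) + (0.8)·(0.8)) / 4 = 12.8/4 = 3.2
  s[X,Y] = ((-1.2)·(-1.4) + (-1.2)·(1.6) + (2.8)·(-2.4) + (-1.2)·(1.6) + (0.8)·(0.6)) / 4 = -8.4/4 = -2.1
  s[Y,Y] = ((-1.4)·(-1.4) + (1.6)·(1.6) + (-2.4)·(-2.4) + (1.6)·(1.6) + (0.6)·(0.6)) / 4 = 13.2/4 = 3.3
  Sample standard deviations s_i = √(s[i,i]):
  s(X) = √(3.2) = 1.7889
  s(Y) = √(3.3) = 1.8166

Step 3 — r_{ij} = s_{ij} / (s_i · s_j):
  r[X,X] = 1 (diagonal).
  r[X,Y] = -2.1 / (1.7889 · 1.8166) = -2.1 / 3.2496 = -0.6462
  r[Y,Y] = 1 (diagonal).

R is symmetric with unit diagonal. Assembling:

R = [[1, -0.6462],
 [-0.6462, 1]]


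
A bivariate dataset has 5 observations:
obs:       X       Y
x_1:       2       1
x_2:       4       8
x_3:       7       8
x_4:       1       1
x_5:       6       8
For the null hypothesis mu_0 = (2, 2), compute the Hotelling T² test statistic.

Step 1 — sample mean vector:
  mean(X) = (2 + 4 + 7 + 1 + 6) / 5 = 20/5 = 4
  mean(Y) = (1 + 8 + 8 + 1 + 8) / 5 = 26/5 = 5.2
  x̄ = (4, 5.2),  deviation x̄ - mu_0 = (4, 5.2) - (2, 2) = (2, 3.2).

Step 2 — sample covariance matrix, S[i,j] = (1/(n-1)) · Σ_k (x_{k,i} - mean_i) · (x_{k,j} - mean_j), divisor n-1 = 4:
  S[X,X] = ((-2)·(-2) + (0)·(0) + (3)·(3) + (-3)·(-3) + (2)·(2)) / 4 = 26/4 = 6.5
  S[X,Y] = ((-2)·(-4.2) + (0)·(2.8) + (3)·(2.8) + (-3)·(-4.2) + (2)·(2.8)) / 4 = 35/4 = 8.75
  S[Y,Y] = ((-4.2)·(-4.2) + (2.8)·(2.8) + (2.8)·(2.8) + (-4.2)·(-4.2) + (2.8)·(2.8)) / 4 = 58.8/4 = 14.7
  S = [[6.5, 8.75],
 [8.75, 14.7]].

Step 3 — invert S. det(S) = 6.5·14.7 - (8.75)² = 18.9875.
  S^{-1} = (1/det) · [[d, -b], [-b, a]] = [[0.7742, -0.4608],
 [-0.4608, 0.3423]].

Step 4 — quadratic form (x̄ - mu_0)^T · S^{-1} · (x̄ - mu_0):
  S^{-1} · (x̄ - mu_0) = (0.0737, 0.1738),
  (x̄ - mu_0)^T · [...] = (2)·(0.0737) + (3.2)·(0.1738) = 0.7036.

Step 5 — scale by n: T² = 5 · 0.7036 = 3.5181.

T² ≈ 3.5181


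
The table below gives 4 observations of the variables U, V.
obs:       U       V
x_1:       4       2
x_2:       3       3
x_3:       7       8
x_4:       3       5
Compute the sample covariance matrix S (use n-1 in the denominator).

Step 1 — column means:
  mean(U) = (4 + 3 + 7 + 3) / 4 = 17/4 = 4.25
  mean(V) = (2 + 3 + 8 + 5) / 4 = 18/4 = 4.5

Step 2 — sample covariance S[i,j] = (1/(n-1)) · Σ_k (x_{k,i} - mean_i) · (x_{k,j} - mean_j), with n-1 = 3.
  S[U,U] = ((-0.25)·(-0.25) + (-1.25)·(-1.25) + (2.75)·(2.75) + (-1.25)·(-1.25)) / 3 = 10.75/3 = 3.5833
  S[U,V] = ((-0.25)·(-2.5) + (-1.25)·(-1.5) + (2.75)·(3.5) + (-1.25)·(0.5)) / 3 = 11.5/3 = 3.8333
  S[V,V] = ((-2.5)·(-2.5) + (-1.5)·(-1.5) + (3.5)·(3.5) + (0.5)·(0.5)) / 3 = 21/3 = 7

S is symmetric (S[j,i] = S[i,j]). Assembling:

S = [[3.5833, 3.8333],
 [3.8333, 7]]


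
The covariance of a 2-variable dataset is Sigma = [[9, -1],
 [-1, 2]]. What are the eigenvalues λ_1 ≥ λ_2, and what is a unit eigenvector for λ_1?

Step 1 — characteristic polynomial of 2×2 Sigma:
  det(Sigma - λI) = λ² - trace · λ + det = 0.
  trace = 9 + 2 = 11, det = 9·2 - (-1)² = 17.
Step 2 — discriminant:
  Δ = trace² - 4·det = 121 - 68 = 53.
Step 3 — eigenvalues:
  λ = (trace ± √Δ)/2 = (11 ± 7.2801)/2,
  λ_1 = 9.1401,  λ_2 = 1.8599.

Step 4 — unit eigenvector for λ_1: solve (Sigma - λ_1 I)v = 0. First row:
  (9 - 9.1401)·v_x + (-1)·v_y = 0, i.e. (-0.1401)·v_x + (-1)·v_y = 0,
  so v ∝ (b, λ_1 - a) = (-1, 0.1401); multiply by -1 so the first entry is positive: u = (1, -0.1401).
  ||u|| = √((1)² + (-0.1401)²) = √(1.0196) ≈ 1.0098,
  v_1 = u/||u|| ≈ (0.9903, -0.1387) (||v_1|| = 1).

λ_1 = 9.1401,  λ_2 = 1.8599;  v_1 ≈ (0.9903, -0.1387)


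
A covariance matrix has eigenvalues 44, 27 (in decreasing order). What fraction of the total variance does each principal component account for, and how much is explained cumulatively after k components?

Step 1 — total variance = trace(Sigma) = Σ λ_i = 44 + 27 = 71.

Step 2 — fraction explained by component i = λ_i / Σ λ:
  PC1: 44/71 = 0.6197
  PC2: 27/71 = 0.3803

Step 3 — cumulative fraction after k components = (λ_1 + ... + λ_k) / Σ λ:
  k = 1: 44/71 = 0.6197
  k = 2: (44 + 27)/71 = 71/71 = 1

Summary (fraction, with percent):

explained: PC1 0.6197 (61.97%), PC2 0.3803 (38.03%);  cumulative: 0.6197, 1


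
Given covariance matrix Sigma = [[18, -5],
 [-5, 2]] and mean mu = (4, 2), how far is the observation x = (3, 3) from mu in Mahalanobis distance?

Step 1 — centre the observation: (x - mu) = (-1, 1).

Step 2 — invert Sigma. det(Sigma) = 18·2 - (-5)² = 11.
  Sigma^{-1} = (1/det) · [[d, -b], [-b, a]] = [[0.1818, 0.4545],
 [0.4545, 1.6364]].

Step 3 — form the quadratic (x - mu)^T · Sigma^{-1} · (x - mu):
  Sigma^{-1} · (x - mu) = (0.2727, 1.1818).
  (x - mu)^T · [Sigma^{-1} · (x - mu)] = (-1)·(0.2727) + (1)·(1.1818) = 0.9091.

Step 4 — take square root: d = √(0.9091) ≈ 0.9535.

d(x, mu) = √(0.9091) ≈ 0.9535


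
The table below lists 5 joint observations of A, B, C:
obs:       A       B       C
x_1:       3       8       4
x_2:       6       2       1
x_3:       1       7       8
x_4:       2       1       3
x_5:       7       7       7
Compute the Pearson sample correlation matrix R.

Step 1 — column means:
  mean(A) = (3 + 6 + 1 + 2 + 7) / 5 = 19/5 = 3.8
  mean(B) = (8 + 2 + 7 + 1 + 7) / 5 = 25/5 = 5
  mean(C) = (4 + 1 + 8 + 3 + 7) / 5 = 23/5 = 4.6

Step 2 — sample variances and covariances s[i,j] = (1/(n-1)) · Σ_k (x_{k,i} - mean_i) · (x_{k,j} - mean_j), with n-1 = 4:
  s[A,A] = ((-0.8)·(-0.8) + (2.2)·(2.2) + (-2.8)·(-2.8) + (-1.8)·(-1.8) + (3.2)·(3.2)) / 4 = 26.8/4 = 6.7
  s[A,B] = ((-0.8)·(3) + (2.2)·(-3) + (-2.8)·(2) + (-1.8)·(-4) + (3.2)·(2)) / 4 = -1/4 = -0.25
  s[A,C] = ((-0.8)·(-0.6) + (2.2)·(-3.6) + (-2.8)·(3.4) + (-1.8)·(-1.6) + (3.2)·(2.4)) / 4 = -6.4/4 = -1.6
  s[B,B] = ((3)·(3) + (-3)·(-3) + (2)·(2) + (-4)·(-4) + (2)·(2)) / 4 = 42/4 = 10.5
  s[B,C] = ((3)·(-0.6) + (-3)·(-3.6) + (2)·(3.4) + (-4)·(-1.6) + (2)·(2.4)) / 4 = 27/4 = 6.75
  s[C,C] = ((-0.6)·(-0.6) + (-3.6)·(-3.6) + (3.4)·(3.4) + (-1.6)·(-1.6) + (2.4)·(2.4)) / 4 = 33.2/4 = 8.3
  Sample standard deviations s_i = √(s[i,i]):
  s(A) = √(6.7) = 2.5884
  s(B) = √(10.5) = 3.2404
  s(C) = √(8.3) = 2.881

Step 3 — r_{ij} = s_{ij} / (s_i · s_j):
  r[A,A] = 1 (diagonal).
  r[A,B] = -0.25 / (2.5884 · 3.2404) = -0.25 / 8.3875 = -0.0298
  r[A,C] = -1.6 / (2.5884 · 2.881) = -1.6 / 7.4572 = -0.2146
  r[B,B] = 1 (diagonal).
  r[B,C] = 6.75 / (3.2404 · 2.881) = 6.75 / 9.3354 = 0.7231
  r[C,C] = 1 (diagonal).

R is symmetric with unit diagonal. Assembling:

R = [[1, -0.0298, -0.2146],
 [-0.0298, 1, 0.7231],
 [-0.2146, 0.7231, 1]]


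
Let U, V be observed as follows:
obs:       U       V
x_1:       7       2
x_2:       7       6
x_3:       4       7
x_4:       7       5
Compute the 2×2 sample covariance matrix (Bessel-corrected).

Step 1 — column means:
  mean(U) = (7 + 7 + 4 + 7) / 4 = 25/4 = 6.25
  mean(V) = (2 + 6 + 7 + 5) / 4 = 20/4 = 5

Step 2 — sample covariance S[i,j] = (1/(n-1)) · Σ_k (x_{k,i} - mean_i) · (x_{k,j} - mean_j), with n-1 = 3.
  S[U,U] = ((0.75)·(0.75) + (0.75)·(0.75) + (-2.25)·(-2.25) + (0.75)·(0.75)) / 3 = 6.75/3 = 2.25
  S[U,V] = ((0.75)·(-3) + (0.75)·(1) + (-2.25)·(2) + (0.75)·(0)) / 3 = -6/3 = -2
  S[V,V] = ((-3)·(-3) + (1)·(1) + (2)·(2) + (0)·(0)) / 3 = 14/3 = 4.6667

S is symmetric (S[j,i] = S[i,j]). Assembling:

S = [[2.25, -2],
 [-2, 4.6667]]


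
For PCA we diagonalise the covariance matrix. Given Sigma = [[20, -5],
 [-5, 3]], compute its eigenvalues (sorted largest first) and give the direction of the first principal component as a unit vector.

Step 1 — characteristic polynomial of 2×2 Sigma:
  det(Sigma - λI) = λ² - trace · λ + det = 0.
  trace = 20 + 3 = 23, det = 20·3 - (-5)² = 35.
Step 2 — discriminant:
  Δ = trace² - 4·det = 529 - 140 = 389.
Step 3 — eigenvalues:
  λ = (trace ± √Δ)/2 = (23 ± 19.7231)/2,
  λ_1 = 21.3615,  λ_2 = 1.6385.

Step 4 — unit eigenvector for λ_1: solve (Sigma - λ_1 I)v = 0. First row:
  (20 - 21.3615)·v_x + (-5)·v_y = 0, i.e. (-1.3615)·v_x + (-5)·v_y = 0,
  so v ∝ (b, λ_1 - a) = (-5, 1.3615); multiply by -1 so the first entry is positive: u = (5, -1.3615).
  ||u|| = √((5)² + (-1.3615)²) = √(26.8538) ≈ 5.1821,
  v_1 = u/||u|| ≈ (0.9649, -0.2627) (||v_1|| = 1).

λ_1 = 21.3615,  λ_2 = 1.6385;  v_1 ≈ (0.9649, -0.2627)


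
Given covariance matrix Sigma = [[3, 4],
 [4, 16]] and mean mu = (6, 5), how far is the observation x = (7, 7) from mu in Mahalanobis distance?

Step 1 — centre the observation: (x - mu) = (1, 2).

Step 2 — invert Sigma. det(Sigma) = 3·16 - (4)² = 32.
  Sigma^{-1} = (1/det) · [[d, -b], [-b, a]] = [[0.5, -0.125],
 [-0.125, 0.0938]].

Step 3 — form the quadratic (x - mu)^T · Sigma^{-1} · (x - mu):
  Sigma^{-1} · (x - mu) = (0.25, 0.0625).
  (x - mu)^T · [Sigma^{-1} · (x - mu)] = (1)·(0.25) + (2)·(0.0625) = 0.375.

Step 4 — take square root: d = √(0.375) ≈ 0.6124.

d(x, mu) = √(0.375) ≈ 0.6124


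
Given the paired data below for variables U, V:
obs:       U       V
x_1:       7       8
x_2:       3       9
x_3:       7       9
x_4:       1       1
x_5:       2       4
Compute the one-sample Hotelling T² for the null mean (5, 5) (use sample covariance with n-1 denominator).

Step 1 — sample mean vector:
  mean(U) = (7 + 3 + 7 + 1 + 2) / 5 = 20/5 = 4
  mean(V) = (8 + 9 + 9 + 1 + 4) / 5 = 31/5 = 6.2
  x̄ = (4, 6.2),  deviation x̄ - mu_0 = (4, 6.2) - (5, 5) = (-1, 1.2).

Step 2 — sample covariance matrix, S[i,j] = (1/(n-1)) · Σ_k (x_{k,i} - mean_i) · (x_{k,j} - mean_j), divisor n-1 = 4:
  S[U,U] = ((3)·(3) + (-1)·(-1) + (3)·(3) + (-3)·(-3) + (-2)·(-2)) / 4 = 32/4 = 8
  S[U,V] = ((3)·(1.8) + (-1)·(2.8) + (3)·(2.8) + (-3)·(-5.2) + (-2)·(-2.2)) / 4 = 31/4 = 7.75
  S[V,V] = ((1.8)·(1.8) + (2.8)·(2.8) + (2.8)·(2.8) + (-5.2)·(-5.2) + (-2.2)·(-2.2)) / 4 = 50.8/4 = 12.7
  S = [[8, 7.75],
 [7.75, 12.7]].

Step 3 — invert S. det(S) = 8·12.7 - (7.75)² = 41.5375.
  S^{-1} = (1/det) · [[d, -b], [-b, a]] = [[0.3057, -0.1866],
 [-0.1866, 0.1926]].

Step 4 — quadratic form (x̄ - mu_0)^T · S^{-1} · (x̄ - mu_0):
  S^{-1} · (x̄ - mu_0) = (-0.5296, 0.4177),
  (x̄ - mu_0)^T · [...] = (-1)·(-0.5296) + (1.2)·(0.4177) = 1.0309.

Step 5 — scale by n: T² = 5 · 1.0309 = 5.1544.

T² ≈ 5.1544


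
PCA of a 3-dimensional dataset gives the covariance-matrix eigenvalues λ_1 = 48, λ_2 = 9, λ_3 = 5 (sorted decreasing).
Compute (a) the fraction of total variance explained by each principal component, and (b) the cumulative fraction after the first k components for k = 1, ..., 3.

Step 1 — total variance = trace(Sigma) = Σ λ_i = 48 + 9 + 5 = 62.

Step 2 — fraction explained by component i = λ_i / Σ λ:
  PC1: 48/62 = 0.7742
  PC2: 9/62 = 0.1452
  PC3: 5/62 = 0.0806

Step 3 — cumulative fraction after k components = (λ_1 + ... + λ_k) / Σ λ:
  k = 1: 48/62 = 0.7742
  k = 2: (48 + 9)/62 = 57/62 = 0.9194
  k = 3: (48 + 9 + 5)/62 = 62/62 = 1

Summary (fraction, with percent):

explained: PC1 0.7742 (77.42%), PC2 0.1452 (14.52%), PC3 0.0806 (8.06%);  cumulative: 0.7742, 0.9194, 1


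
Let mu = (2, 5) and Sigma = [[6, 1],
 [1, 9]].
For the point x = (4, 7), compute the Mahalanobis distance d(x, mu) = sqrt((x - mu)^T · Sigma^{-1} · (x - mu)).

Step 1 — centre the observation: (x - mu) = (2, 2).

Step 2 — invert Sigma. det(Sigma) = 6·9 - (1)² = 53.
  Sigma^{-1} = (1/det) · [[d, -b], [-b, a]] = [[0.1698, -0.0189],
 [-0.0189, 0.1132]].

Step 3 — form the quadratic (x - mu)^T · Sigma^{-1} · (x - mu):
  Sigma^{-1} · (x - mu) = (0.3019, 0.1887).
  (x - mu)^T · [Sigma^{-1} · (x - mu)] = (2)·(0.3019) + (2)·(0.1887) = 0.9811.

Step 4 — take square root: d = √(0.9811) ≈ 0.9905.

d(x, mu) = √(0.9811) ≈ 0.9905


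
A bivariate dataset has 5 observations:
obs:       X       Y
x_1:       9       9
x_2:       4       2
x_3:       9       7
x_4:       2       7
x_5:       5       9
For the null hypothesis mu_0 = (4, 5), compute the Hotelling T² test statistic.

Step 1 — sample mean vector:
  mean(X) = (9 + 4 + 9 + 2 + 5) / 5 = 29/5 = 5.8
  mean(Y) = (9 + 2 + 7 + 7 + 9) / 5 = 34/5 = 6.8
  x̄ = (5.8, 6.8),  deviation x̄ - mu_0 = (5.8, 6.8) - (4, 5) = (1.8, 1.8).

Step 2 — sample covariance matrix, S[i,j] = (1/(n-1)) · Σ_k (x_{k,i} - mean_i) · (x_{k,j} - mean_j), divisor n-1 = 4:
  S[X,X] = ((3.2)·(3.2) + (-1.8)·(-1.8) + (3.2)·(3.2) + (-3.8)·(-3.8) + (-0.8)·(-0.8)) / 4 = 38.8/4 = 9.7
  S[X,Y] = ((3.2)·(2.2) + (-1.8)·(-4.8) + (3.2)·(0.2) + (-3.8)·(0.2) + (-0.8)·(2.2)) / 4 = 13.8/4 = 3.45
  S[Y,Y] = ((2.2)·(2.2) + (-4.8)·(-4.8) + (0.2)·(0.2) + (0.2)·(0.2) + (2.2)·(2.2)) / 4 = 32.8/4 = 8.2
  S = [[9.7, 3.45],
 [3.45, 8.2]].

Step 3 — invert S. det(S) = 9.7·8.2 - (3.45)² = 67.6375.
  S^{-1} = (1/det) · [[d, -b], [-b, a]] = [[0.1212, -0.051],
 [-0.051, 0.1434]].

Step 4 — quadratic form (x̄ - mu_0)^T · S^{-1} · (x̄ - mu_0):
  S^{-1} · (x̄ - mu_0) = (0.1264, 0.1663),
  (x̄ - mu_0)^T · [...] = (1.8)·(0.1264) + (1.8)·(0.1663) = 0.5269.

Step 5 — scale by n: T² = 5 · 0.5269 = 2.6346.

T² ≈ 2.6346


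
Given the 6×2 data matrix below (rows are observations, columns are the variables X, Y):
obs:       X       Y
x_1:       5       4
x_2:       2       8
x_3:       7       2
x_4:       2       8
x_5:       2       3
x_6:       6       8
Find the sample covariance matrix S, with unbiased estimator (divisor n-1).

Step 1 — column means:
  mean(X) = (5 + 2 + 7 + 2 + 2 + 6) / 6 = 24/6 = 4
  mean(Y) = (4 + 8 + 2 + 8 + 3 + 8) / 6 = 33/6 = 5.5

Step 2 — sample covariance S[i,j] = (1/(n-1)) · Σ_k (x_{k,i} - mean_i) · (x_{k,j} - mean_j), with n-1 = 5.
  S[X,X] = ((1)·(1) + (-2)·(-2) + (3)·(3) + (-2)·(-2) + (-2)·(-2) + (2)·(2)) / 5 = 26/5 = 5.2
  S[X,Y] = ((1)·(-1.5) + (-2)·(2.5) + (3)·(-3.5) + (-2)·(2.5) + (-2)·(-2.5) + (2)·(2.5)) / 5 = -12/5 = -2.4
  S[Y,Y] = ((-1.5)·(-1.5) + (2.5)·(2.5) + (-3.5)·(-3.5) + (2.5)·(2.5) + (-2.5)·(-2.5) + (2.5)·(2.5)) / 5 = 39.5/5 = 7.9

S is symmetric (S[j,i] = S[i,j]). Assembling:

S = [[5.2, -2.4],
 [-2.4, 7.9]]


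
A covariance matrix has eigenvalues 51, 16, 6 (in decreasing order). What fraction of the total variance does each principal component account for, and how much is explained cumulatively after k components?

Step 1 — total variance = trace(Sigma) = Σ λ_i = 51 + 16 + 6 = 73.

Step 2 — fraction explained by component i = λ_i / Σ λ:
  PC1: 51/73 = 0.6986
  PC2: 16/73 = 0.2192
  PC3: 6/73 = 0.0822

Step 3 — cumulative fraction after k components = (λ_1 + ... + λ_k) / Σ λ:
  k = 1: 51/73 = 0.6986
  k = 2: (51 + 16)/73 = 67/73 = 0.9178
  k = 3: (51 + 16 + 6)/73 = 73/73 = 1

Summary (fraction, with percent):

explained: PC1 0.6986 (69.86%), PC2 0.2192 (21.92%), PC3 0.0822 (8.22%);  cumulative: 0.6986, 0.9178, 1


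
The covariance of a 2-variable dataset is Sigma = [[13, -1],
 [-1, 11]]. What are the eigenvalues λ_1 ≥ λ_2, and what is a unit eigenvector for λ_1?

Step 1 — characteristic polynomial of 2×2 Sigma:
  det(Sigma - λI) = λ² - trace · λ + det = 0.
  trace = 13 + 11 = 24, det = 13·11 - (-1)² = 142.
Step 2 — discriminant:
  Δ = trace² - 4·det = 576 - 568 = 8.
Step 3 — eigenvalues:
  λ = (trace ± √Δ)/2 = (24 ± 2.8284)/2,
  λ_1 = 13.4142,  λ_2 = 10.5858.

Step 4 — unit eigenvector for λ_1: solve (Sigma - λ_1 I)v = 0. First row:
  (13 - 13.4142)·v_x + (-1)·v_y = 0, i.e. (-0.4142)·v_x + (-1)·v_y = 0,
  so v ∝ (b, λ_1 - a) = (-1, 0.4142); multiply by -1 so the first entry is positive: u = (1, -0.4142).
  ||u|| = √((1)² + (-0.4142)²) = √(1.1716) ≈ 1.0824,
  v_1 = u/||u|| ≈ (0.9239, -0.3827) (||v_1|| = 1).

λ_1 = 13.4142,  λ_2 = 10.5858;  v_1 ≈ (0.9239, -0.3827)


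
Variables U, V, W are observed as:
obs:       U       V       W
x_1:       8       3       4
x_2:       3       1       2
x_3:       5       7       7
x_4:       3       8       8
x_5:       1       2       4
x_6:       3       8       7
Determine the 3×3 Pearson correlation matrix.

Step 1 — column means:
  mean(U) = (8 + 3 + 5 + 3 + 1 + 3) / 6 = 23/6 = 3.8333
  mean(V) = (3 + 1 + 7 + 8 + 2 + 8) / 6 = 29/6 = 4.8333
  mean(W) = (4 + 2 + 7 + 8 + 4 + 7) / 6 = 32/6 = 5.3333

Step 2 — sample variances and covariances s[i,j] = (1/(n-1)) · Σ_k (x_{k,i} - mean_i) · (x_{k,j} - mean_j), with n-1 = 5:
  s[U,U] = ((4.1667)·(4.1667) + (-0.8333)·(-0.8333) + (1.1667)·(1.1667) + (-0.8333)·(-0.8333) + (-2.8333)·(-2.8333) + (-0.8333)·(-0.8333)) / 5 = 28.8333/5 = 5.7667
  s[U,V] = ((4.1667)·(-1.8333) + (-0.8333)·(-3.8333) + (1.1667)·(2.1667) + (-0.8333)·(3.1667) + (-2.8333)·(-2.8333) + (-0.8333)·(3.1667)) / 5 = 0.8333/5 = 0.1667
  s[U,W] = ((4.1667)·(-1.3333) + (-0.8333)·(-3.3333) + (1.1667)·(1.6667) + (-0.8333)·(2.6667) + (-2.8333)·(-1.3333) + (-0.8333)·(1.6667)) / 5 = -0.6667/5 = -0.1333
  s[V,V] = ((-1.8333)·(-1.8333) + (-3.8333)·(-3.8333) + (2.1667)·(2.1667) + (3.1667)·(3.1667) + (-2.8333)·(-2.8333) + (3.1667)·(3.1667)) / 5 = 50.8333/5 = 10.1667
  s[V,W] = ((-1.8333)·(-1.3333) + (-3.8333)·(-3.3333) + (2.1667)·(1.6667) + (3.1667)·(2.6667) + (-2.8333)·(-1.3333) + (3.1667)·(1.6667)) / 5 = 36.3333/5 = 7.2667
  s[W,W] = ((-1.3333)·(-1.3333) + (-3.3333)·(-3.3333) + (1.6667)·(1.6667) + (2.6667)·(2.6667) + (-1.3333)·(-1.3333) + (1.6667)·(1.6667)) / 5 = 27.3333/5 = 5.4667
  Sample standard deviations s_i = √(s[i,i]):
  s(U) = √(5.7667) = 2.4014
  s(V) = √(10.1667) = 3.1885
  s(W) = √(5.4667) = 2.3381

Step 3 — r_{ij} = s_{ij} / (s_i · s_j):
  r[U,U] = 1 (diagonal).
  r[U,V] = 0.1667 / (2.4014 · 3.1885) = 0.1667 / 7.6569 = 0.0218
  r[U,W] = -0.1333 / (2.4014 · 2.3381) = -0.1333 / 5.6147 = -0.0237
  r[V,V] = 1 (diagonal).
  r[V,W] = 7.2667 / (3.1885 · 2.3381) = 7.2667 / 7.4551 = 0.9747
  r[W,W] = 1 (diagonal).

R is symmetric with unit diagonal. Assembling:

R = [[1, 0.0218, -0.0237],
 [0.0218, 1, 0.9747],
 [-0.0237, 0.9747, 1]]


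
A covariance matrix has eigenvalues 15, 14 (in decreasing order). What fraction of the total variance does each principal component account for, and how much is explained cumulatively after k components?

Step 1 — total variance = trace(Sigma) = Σ λ_i = 15 + 14 = 29.

Step 2 — fraction explained by component i = λ_i / Σ λ:
  PC1: 15/29 = 0.5172
  PC2: 14/29 = 0.4828

Step 3 — cumulative fraction after k components = (λ_1 + ... + λ_k) / Σ λ:
  k = 1: 15/29 = 0.5172
  k = 2: (15 + 14)/29 = 29/29 = 1

Summary (fraction, with percent):

explained: PC1 0.5172 (51.72%), PC2 0.4828 (48.28%);  cumulative: 0.5172, 1


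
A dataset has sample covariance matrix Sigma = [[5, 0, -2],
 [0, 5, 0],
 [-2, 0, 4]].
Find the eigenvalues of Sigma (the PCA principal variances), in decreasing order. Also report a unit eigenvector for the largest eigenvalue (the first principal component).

Step 1 — characteristic polynomial p(λ) = det(λI - Sigma) = λ³ - tr·λ² + c_1·λ - det, where tr = trace, c_1 = sum of the principal 2×2 minors, det = det(Sigma):
  tr = 5 + 5 + 4 = 14,
  c_1 = (5·5 - (0)²) + (5·4 - (-2)²) + (5·4 - (0)²) = 25 + 16 + 20 = 61,
  det = 5·(5·4 - (0)²) - (0)·((0)·4 - (0)·(-2)) + (-2)·((0)·(0) - 5·(-2)) = 5·(20) - (0)·(0) + (-2)·(10) = 80.
  So p(λ) = λ³ - 14λ² + 61λ - 80.
Step 2 — look for an integer root (rational root theorem: any rational root is an integer divisor of 80). Testing λ = 5:
  p(5) = 125 - 350 + 305 - 80 = 0  ✓
  Dividing out (λ - 5): p(λ) = (λ - 5)(λ² - 9λ + 16).
Step 3 — remaining eigenvalues from the quadratic λ² - 9λ + 16 = 0:
  Δ = 9² - 4·16 = 81 - 64 = 17,  λ = (9 ± √17)/2 = (9 ± 4.1231)/2 ≈ 6.5616 or 2.4384.
  Sorted: λ_1 = 6.5616,  λ_2 = 5,  λ_3 = 2.4384  (check: sum = 14 = tr ✓).

Step 4 — unit eigenvector for λ_1 ≈ 6.5616: v spans the null space of (Sigma - λ_1 I), whose rows are
  r_1 = (-1.5616, 0, -2),  r_2 = (0, -1.5616, 0),  r_3 = (-2, 0, -2.5616).
  v is orthogonal to every row, so take v ∝ r_1 × r_2 = ((0)·(0) - (-2)·(-1.5616), (-2)·(0) - (-1.5616)·(0), (-1.5616)·(-1.5616) - (0)·(0)) ≈ (-3.1231, 0, 2.4384).
  Rescale (multiply by -1 so the first nonzero entry is positive): u = (3.1231, 0, -2.4384).
  ||u|| = √((3.1231)² + (0)² + (-2.4384)²) = √(15.6998) ≈ 3.9623,  v_1 = u/||u|| ≈ (0.7882, 0, -0.6154) (||v_1|| = 1).

λ_1 = 6.5616,  λ_2 = 5,  λ_3 = 2.4384;  v_1 ≈ (0.7882, 0, -0.6154)


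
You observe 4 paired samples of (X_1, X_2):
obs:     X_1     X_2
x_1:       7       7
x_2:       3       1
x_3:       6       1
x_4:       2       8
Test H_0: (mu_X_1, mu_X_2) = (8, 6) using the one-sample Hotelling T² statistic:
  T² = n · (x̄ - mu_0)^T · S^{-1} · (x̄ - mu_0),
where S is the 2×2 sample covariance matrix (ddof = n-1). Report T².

Step 1 — sample mean vector:
  mean(X_1) = (7 + 3 + 6 + 2) / 4 = 18/4 = 4.5
  mean(X_2) = (7 + 1 + 1 + 8) / 4 = 17/4 = 4.25
  x̄ = (4.5, 4.25),  deviation x̄ - mu_0 = (4.5, 4.25) - (8, 6) = (-3.5, -1.75).

Step 2 — sample covariance matrix, S[i,j] = (1/(n-1)) · Σ_k (x_{k,i} - mean_i) · (x_{k,j} - mean_j), divisor n-1 = 3:
  S[X_1,X_1] = ((2.5)·(2.5) + (-1.5)·(-1.5) + (1.5)·(1.5) + (-2.5)·(-2.5)) / 3 = 17/3 = 5.6667
  S[X_1,X_2] = ((2.5)·(2.75) + (-1.5)·(-3.25) + (1.5)·(-3.25) + (-2.5)·(3.75)) / 3 = -2.5/3 = -0.8333
  S[X_2,X_2] = ((2.75)·(2.75) + (-3.25)·(-3.25) + (-3.25)·(-3.25) + (3.75)·(3.75)) / 3 = 42.75/3 = 14.25
  S = [[5.6667, -0.8333],
 [-0.8333, 14.25]].

Step 3 — invert S. det(S) = 5.6667·14.25 - (-0.8333)² = 80.0556.
  S^{-1} = (1/det) · [[d, -b], [-b, a]] = [[0.178, 0.0104],
 [0.0104, 0.0708]].

Step 4 — quadratic form (x̄ - mu_0)^T · S^{-1} · (x̄ - mu_0):
  S^{-1} · (x̄ - mu_0) = (-0.6412, -0.1603),
  (x̄ - mu_0)^T · [...] = (-3.5)·(-0.6412) + (-1.75)·(-0.1603) = 2.5248.

Step 5 — scale by n: T² = 4 · 2.5248 = 10.0992.

T² ≈ 10.0992


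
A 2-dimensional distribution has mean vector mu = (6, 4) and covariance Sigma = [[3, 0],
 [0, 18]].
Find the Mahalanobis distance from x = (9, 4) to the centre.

Step 1 — centre the observation: (x - mu) = (3, 0).

Step 2 — invert Sigma. det(Sigma) = 3·18 - (0)² = 54.
  Sigma^{-1} = (1/det) · [[d, -b], [-b, a]] = [[0.3333, 0],
 [0, 0.0556]].

Step 3 — form the quadratic (x - mu)^T · Sigma^{-1} · (x - mu):
  Sigma^{-1} · (x - mu) = (1, 0).
  (x - mu)^T · [Sigma^{-1} · (x - mu)] = (3)·(1) + (0)·(0) = 3.

Step 4 — take square root: d = √(3) ≈ 1.7321.

d(x, mu) = √(3) ≈ 1.7321


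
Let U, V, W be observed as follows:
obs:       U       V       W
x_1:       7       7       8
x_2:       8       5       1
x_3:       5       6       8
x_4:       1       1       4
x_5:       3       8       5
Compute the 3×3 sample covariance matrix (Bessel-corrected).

Step 1 — column means:
  mean(U) = (7 + 8 + 5 + 1 + 3) / 5 = 24/5 = 4.8
  mean(V) = (7 + 5 + 6 + 1 + 8) / 5 = 27/5 = 5.4
  mean(W) = (8 + 1 + 8 + 4 + 5) / 5 = 26/5 = 5.2

Step 2 — sample covariance S[i,j] = (1/(n-1)) · Σ_k (x_{k,i} - mean_i) · (x_{k,j} - mean_j), with n-1 = 4.
  S[U,U] = ((2.2)·(2.2) + (3.2)·(3.2) + (0.2)·(0.2) + (-3.8)·(-3.8) + (-1.8)·(-1.8)) / 4 = 32.8/4 = 8.2
  S[U,V] = ((2.2)·(1.6) + (3.2)·(-0.4) + (0.2)·(0.6) + (-3.8)·(-4.4) + (-1.8)·(2.6)) / 4 = 14.4/4 = 3.6
  S[U,W] = ((2.2)·(2.8) + (3.2)·(-4.2) + (0.2)·(2.8) + (-3.8)·(-1.2) + (-1.8)·(-0.2)) / 4 = -1.8/4 = -0.45
  S[V,V] = ((1.6)·(1.6) + (-0.4)·(-0.4) + (0.6)·(0.6) + (-4.4)·(-4.4) + (2.6)·(2.6)) / 4 = 29.2/4 = 7.3
  S[V,W] = ((1.6)·(2.8) + (-0.4)·(-4.2) + (0.6)·(2.8) + (-4.4)·(-1.2) + (2.6)·(-0.2)) / 4 = 12.6/4 = 3.15
  S[W,W] = ((2.8)·(2.8) + (-4.2)·(-4.2) + (2.8)·(2.8) + (-1.2)·(-1.2) + (-0.2)·(-0.2)) / 4 = 34.8/4 = 8.7

S is symmetric (S[j,i] = S[i,j]). Assembling:

S = [[8.2, 3.6, -0.45],
 [3.6, 7.3, 3.15],
 [-0.45, 3.15, 8.7]]


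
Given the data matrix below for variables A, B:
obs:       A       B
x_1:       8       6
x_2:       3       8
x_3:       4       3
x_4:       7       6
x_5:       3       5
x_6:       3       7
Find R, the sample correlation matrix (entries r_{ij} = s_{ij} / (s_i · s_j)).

Step 1 — column means:
  mean(A) = (8 + 3 + 4 + 7 + 3 + 3) / 6 = 28/6 = 4.6667
  mean(B) = (6 + 8 + 3 + 6 + 5 + 7) / 6 = 35/6 = 5.8333

Step 2 — sample variances and covariances s[i,j] = (1/(n-1)) · Σ_k (x_{k,i} - mean_i) · (x_{k,j} - mean_j), with n-1 = 5:
  s[A,A] = ((3.3333)·(3.3333) + (-1.6667)·(-1.6667) + (-0.6667)·(-0.6667) + (2.3333)·(2.3333) + (-1.6667)·(-1.6667) + (-1.6667)·(-1.6667)) / 5 = 25.3333/5 = 5.0667
  s[A,B] = ((3.3333)·(0.1667) + (-1.6667)·(2.1667) + (-0.6667)·(-2.8333) + (2.3333)·(0.1667) + (-1.6667)·(-0.8333) + (-1.6667)·(1.1667)) / 5 = -1.3333/5 = -0.2667
  s[B,B] = ((0.1667)·(0.1667) + (2.1667)·(2.1667) + (-2.8333)·(-2.8333) + (0.1667)·(0.1667) + (-0.8333)·(-0.8333) + (1.1667)·(1.1667)) / 5 = 14.8333/5 = 2.9667
  Sample standard deviations s_i = √(s[i,i]):
  s(A) = √(5.0667) = 2.2509
  s(B) = √(2.9667) = 1.7224

Step 3 — r_{ij} = s_{ij} / (s_i · s_j):
  r[A,A] = 1 (diagonal).
  r[A,B] = -0.2667 / (2.2509 · 1.7224) = -0.2667 / 3.877 = -0.0688
  r[B,B] = 1 (diagonal).

R is symmetric with unit diagonal. Assembling:

R = [[1, -0.0688],
 [-0.0688, 1]]


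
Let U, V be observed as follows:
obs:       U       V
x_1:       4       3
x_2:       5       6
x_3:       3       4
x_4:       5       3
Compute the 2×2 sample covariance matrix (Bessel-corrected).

Step 1 — column means:
  mean(U) = (4 + 5 + 3 + 5) / 4 = 17/4 = 4.25
  mean(V) = (3 + 6 + 4 + 3) / 4 = 16/4 = 4

Step 2 — sample covariance S[i,j] = (1/(n-1)) · Σ_k (x_{k,i} - mean_i) · (x_{k,j} - mean_j), with n-1 = 3.
  S[U,U] = ((-0.25)·(-0.25) + (0.75)·(0.75) + (-1.25)·(-1.25) + (0.75)·(0.75)) / 3 = 2.75/3 = 0.9167
  S[U,V] = ((-0.25)·(-1) + (0.75)·(2) + (-1.25)·(0) + (0.75)·(-1)) / 3 = 1/3 = 0.3333
  S[V,V] = ((-1)·(-1) + (2)·(2) + (0)·(0) + (-1)·(-1)) / 3 = 6/3 = 2

S is symmetric (S[j,i] = S[i,j]). Assembling:

S = [[0.9167, 0.3333],
 [0.3333, 2]]


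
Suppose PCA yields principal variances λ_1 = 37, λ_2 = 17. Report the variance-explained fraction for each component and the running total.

Step 1 — total variance = trace(Sigma) = Σ λ_i = 37 + 17 = 54.

Step 2 — fraction explained by component i = λ_i / Σ λ:
  PC1: 37/54 = 0.6852
  PC2: 17/54 = 0.3148

Step 3 — cumulative fraction after k components = (λ_1 + ... + λ_k) / Σ λ:
  k = 1: 37/54 = 0.6852
  k = 2: (37 + 17)/54 = 54/54 = 1

Summary (fraction, with percent):

explained: PC1 0.6852 (68.52%), PC2 0.3148 (31.48%);  cumulative: 0.6852, 1


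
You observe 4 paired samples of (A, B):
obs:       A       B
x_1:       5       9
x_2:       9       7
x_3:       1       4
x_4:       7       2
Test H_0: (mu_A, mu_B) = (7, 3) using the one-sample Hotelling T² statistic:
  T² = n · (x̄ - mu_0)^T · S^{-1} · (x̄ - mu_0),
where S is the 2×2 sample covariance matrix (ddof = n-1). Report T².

Step 1 — sample mean vector:
  mean(A) = (5 + 9 + 1 + 7) / 4 = 22/4 = 5.5
  mean(B) = (9 + 7 + 4 + 2) / 4 = 22/4 = 5.5
  x̄ = (5.5, 5.5),  deviation x̄ - mu_0 = (5.5, 5.5) - (7, 3) = (-1.5, 2.5).

Step 2 — sample covariance matrix, S[i,j] = (1/(n-1)) · Σ_k (x_{k,i} - mean_i) · (x_{k,j} - mean_j), divisor n-1 = 3:
  S[A,A] = ((-0.5)·(-0.5) + (3.5)·(3.5) + (-4.5)·(-4.5) + (1.5)·(1.5)) / 3 = 35/3 = 11.6667
  S[A,B] = ((-0.5)·(3.5) + (3.5)·(1.5) + (-4.5)·(-1.5) + (1.5)·(-3.5)) / 3 = 5/3 = 1.6667
  S[B,B] = ((3.5)·(3.5) + (1.5)·(1.5) + (-1.5)·(-1.5) + (-3.5)·(-3.5)) / 3 = 29/3 = 9.6667
  S = [[11.6667, 1.6667],
 [1.6667, 9.6667]].

Step 3 — invert S. det(S) = 11.6667·9.6667 - (1.6667)² = 110.
  S^{-1} = (1/det) · [[d, -b], [-b, a]] = [[0.0879, -0.0152],
 [-0.0152, 0.1061]].

Step 4 — quadratic form (x̄ - mu_0)^T · S^{-1} · (x̄ - mu_0):
  S^{-1} · (x̄ - mu_0) = (-0.1697, 0.2879),
  (x̄ - mu_0)^T · [...] = (-1.5)·(-0.1697) + (2.5)·(0.2879) = 0.9742.

Step 5 — scale by n: T² = 4 · 0.9742 = 3.897.

T² ≈ 3.897


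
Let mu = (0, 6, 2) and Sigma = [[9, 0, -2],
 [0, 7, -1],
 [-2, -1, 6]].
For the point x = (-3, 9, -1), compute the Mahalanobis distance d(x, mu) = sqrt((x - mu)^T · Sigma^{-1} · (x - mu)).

Step 1 — centre the observation: (x - mu) = (-3, 3, -3).

Step 2 — invert Sigma (cofactor / det for 3×3, or solve directly):
  Sigma^{-1} = [[0.1202, 0.0059, 0.0411],
 [0.0059, 0.1466, 0.0264],
 [0.0411, 0.0264, 0.1848]].

Step 3 — form the quadratic (x - mu)^T · Sigma^{-1} · (x - mu):
  Sigma^{-1} · (x - mu) = (-0.4663, 0.3431, -0.5982).
  (x - mu)^T · [Sigma^{-1} · (x - mu)] = (-3)·(-0.4663) + (3)·(0.3431) + (-3)·(-0.5982) = 4.2229.

Step 4 — take square root: d = √(4.2229) ≈ 2.055.

d(x, mu) = √(4.2229) ≈ 2.055


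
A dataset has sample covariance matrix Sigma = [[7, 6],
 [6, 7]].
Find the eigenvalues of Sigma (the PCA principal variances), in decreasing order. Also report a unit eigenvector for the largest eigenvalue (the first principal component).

Step 1 — characteristic polynomial of 2×2 Sigma:
  det(Sigma - λI) = λ² - trace · λ + det = 0.
  trace = 7 + 7 = 14, det = 7·7 - (6)² = 13.
Step 2 — discriminant:
  Δ = trace² - 4·det = 196 - 52 = 144.
Step 3 — eigenvalues:
  λ = (trace ± √Δ)/2 = (14 ± 12)/2,
  λ_1 = 13,  λ_2 = 1.

Step 4 — unit eigenvector for λ_1: solve (Sigma - λ_1 I)v = 0. First row:
  (7 - 13)·v_x + (6)·v_y = 0, i.e. (-6)·v_x + (6)·v_y = 0,
  so v ∝ (b, λ_1 - a) = (6, 6) = u.
  ||u|| = √((6)² + (6)²) = √(72) ≈ 8.4853,
  v_1 = u/||u|| ≈ (0.7071, 0.7071) (||v_1|| = 1).

λ_1 = 13,  λ_2 = 1;  v_1 ≈ (0.7071, 0.7071)


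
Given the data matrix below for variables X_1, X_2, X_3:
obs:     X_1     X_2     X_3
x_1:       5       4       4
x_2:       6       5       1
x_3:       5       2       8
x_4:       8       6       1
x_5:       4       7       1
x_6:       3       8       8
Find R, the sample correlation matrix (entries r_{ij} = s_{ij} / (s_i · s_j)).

Step 1 — column means:
  mean(X_1) = (5 + 6 + 5 + 8 + 4 + 3) / 6 = 31/6 = 5.1667
  mean(X_2) = (4 + 5 + 2 + 6 + 7 + 8) / 6 = 32/6 = 5.3333
  mean(X_3) = (4 + 1 + 8 + 1 + 1 + 8) / 6 = 23/6 = 3.8333

Step 2 — sample variances and covariances s[i,j] = (1/(n-1)) · Σ_k (x_{k,i} - mean_i) · (x_{k,j} - mean_j), with n-1 = 5:
  s[X_1,X_1] = ((-0.1667)·(-0.1667) + (0.8333)·(0.8333) + (-0.1667)·(-0.1667) + (2.8333)·(2.8333) + (-1.1667)·(-1.1667) + (-2.1667)·(-2.1667)) / 5 = 14.8333/5 = 2.9667
  s[X_1,X_2] = ((-0.1667)·(-1.3333) + (0.8333)·(-0.3333) + (-0.1667)·(-3.3333) + (2.8333)·(0.6667) + (-1.1667)·(1.6667) + (-2.1667)·(2.6667)) / 5 = -5.3333/5 = -1.0667
  s[X_1,X_3] = ((-0.1667)·(0.1667) + (0.8333)·(-2.8333) + (-0.1667)·(4.1667) + (2.8333)·(-2.8333) + (-1.1667)·(-2.8333) + (-2.1667)·(4.1667)) / 5 = -16.8333/5 = -3.3667
  s[X_2,X_2] = ((-1.3333)·(-1.3333) + (-0.3333)·(-0.3333) + (-3.3333)·(-3.3333) + (0.6667)·(0.6667) + (1.6667)·(1.6667) + (2.6667)·(2.6667)) / 5 = 23.3333/5 = 4.6667
  s[X_2,X_3] = ((-1.3333)·(0.1667) + (-0.3333)·(-2.8333) + (-3.3333)·(4.1667) + (0.6667)·(-2.8333) + (1.6667)·(-2.8333) + (2.6667)·(4.1667)) / 5 = -8.6667/5 = -1.7333
  s[X_3,X_3] = ((0.1667)·(0.1667) + (-2.8333)·(-2.8333) + (4.1667)·(4.1667) + (-2.8333)·(-2.8333) + (-2.8333)·(-2.8333) + (4.1667)·(4.1667)) / 5 = 58.8333/5 = 11.7667
  Sample standard deviations s_i = √(s[i,i]):
  s(X_1) = √(2.9667) = 1.7224
  s(X_2) = √(4.6667) = 2.1602
  s(X_3) = √(11.7667) = 3.4303

Step 3 — r_{ij} = s_{ij} / (s_i · s_j):
  r[X_1,X_1] = 1 (diagonal).
  r[X_1,X_2] = -1.0667 / (1.7224 · 2.1602) = -1.0667 / 3.7208 = -0.2867
  r[X_1,X_3] = -3.3667 / (1.7224 · 3.4303) = -3.3667 / 5.9083 = -0.5698
  r[X_2,X_2] = 1 (diagonal).
  r[X_2,X_3] = -1.7333 / (2.1602 · 3.4303) = -1.7333 / 7.4102 = -0.2339
  r[X_3,X_3] = 1 (diagonal).

R is symmetric with unit diagonal. Assembling:

R = [[1, -0.2867, -0.5698],
 [-0.2867, 1, -0.2339],
 [-0.5698, -0.2339, 1]]
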